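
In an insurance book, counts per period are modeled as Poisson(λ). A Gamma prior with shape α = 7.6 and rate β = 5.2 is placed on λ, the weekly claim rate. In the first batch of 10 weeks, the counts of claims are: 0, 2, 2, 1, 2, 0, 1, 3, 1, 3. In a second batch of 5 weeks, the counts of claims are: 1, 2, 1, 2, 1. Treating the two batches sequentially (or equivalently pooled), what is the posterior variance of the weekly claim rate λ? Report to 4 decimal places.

0.0725

With a Gamma(shape α, rate β) prior, the Poisson likelihood is conjugate: the posterior is Gamma(α + ΣXᵢ, β + n).
Batch 1: sum of counts S = 15 over n = 10 weeks.
After batch 1: Gamma(α+S, β+n) = Gamma(7.6+15, 5.2+10) = Gamma(22.6, 15.2).
Batch 2: sum of counts S = 7 over n = 5 weeks.
After batch 2: Gamma(α+S, β+n) = Gamma(22.6+7, 15.2+5) = Gamma(29.6, 20.2).
Var = α/β² = 29.6/20.2² = 0.0725.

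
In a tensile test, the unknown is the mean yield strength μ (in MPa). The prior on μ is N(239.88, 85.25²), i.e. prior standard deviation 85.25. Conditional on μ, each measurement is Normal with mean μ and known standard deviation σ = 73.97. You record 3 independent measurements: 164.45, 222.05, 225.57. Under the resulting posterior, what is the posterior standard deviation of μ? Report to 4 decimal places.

38.1833

For Normal data with known variance σ², a Normal(μ₀, σ₀²) prior on μ is conjugate. Posterior precision = 1/σ₀² + n/σ²; posterior mean is the precision-weighted average of μ₀ and x̄.
σ₀² = 85.25² = 7267.5625, σ² = 73.97² = 5471.5609; σ² + n·σ₀² = 5471.5609 + 3·7267.5625 = 27274.2484.
Posterior precision = 1/σ₀² + n/σ² = 1/7267.5625 + 3/5471.5609 = (σ² + n·σ₀²)/(σ₀²σ²) = 27274.2484/(7267.5625·5471.5609); posterior variance σₙ² = σ₀²σ²/(σ² + n·σ₀²) = 7267.5625·5471.5609/27274.2484 = 1457.965412.
Posterior SD = √σₙ² = √(7267.5625·5471.5609/27274.2484) = 38.1833.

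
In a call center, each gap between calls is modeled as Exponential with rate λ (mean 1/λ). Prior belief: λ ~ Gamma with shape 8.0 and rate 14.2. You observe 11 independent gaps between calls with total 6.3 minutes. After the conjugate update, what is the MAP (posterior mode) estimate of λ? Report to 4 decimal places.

With a Gamma(shape α, rate β) prior on the exponential rate λ, the posterior after n observations with total T = Σxᵢ is Gamma(α+n, β+T).
Posterior: Gamma(8.0+11, 14.2+6.3) = Gamma(19.0, 20.5).
Mode = (α−1)/β = 0.8780.

0.8780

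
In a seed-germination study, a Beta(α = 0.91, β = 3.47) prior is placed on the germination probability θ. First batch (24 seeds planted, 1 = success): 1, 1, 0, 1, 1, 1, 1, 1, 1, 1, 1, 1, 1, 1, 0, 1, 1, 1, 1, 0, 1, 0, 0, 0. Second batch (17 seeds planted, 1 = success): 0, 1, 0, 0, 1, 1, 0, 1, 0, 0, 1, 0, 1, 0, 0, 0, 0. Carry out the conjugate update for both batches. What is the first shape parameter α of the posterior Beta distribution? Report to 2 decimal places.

The Beta prior is conjugate to a Binomial/Bernoulli likelihood; the update adds successes to α and failures to β.
After batch 1: Beta(0.91+18, 3.47+6) = Beta(18.91, 9.47).
After batch 2: Beta(18.91+6, 9.47+11) = Beta(24.91, 20.47).
Posterior α = 24.91.

24.91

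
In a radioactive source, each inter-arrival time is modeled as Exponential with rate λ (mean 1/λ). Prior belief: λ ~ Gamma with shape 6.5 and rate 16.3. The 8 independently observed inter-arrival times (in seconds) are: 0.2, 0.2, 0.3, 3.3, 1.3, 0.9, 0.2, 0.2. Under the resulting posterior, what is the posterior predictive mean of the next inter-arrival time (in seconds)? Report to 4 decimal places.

With a Gamma(shape α, rate β) prior on the exponential rate λ, the posterior after n observations with total T = Σxᵢ is Gamma(α+n, β+T).
Sum of observations T = 6.6 seconds; n = 8.
Posterior: Gamma(6.5+8, 16.3+6.6) = Gamma(14.5, 22.9).
The predictive distribution for the next observation is Lomax; its mean is β/(α−1) = 22.9/13.5 = 1.6963.

1.6963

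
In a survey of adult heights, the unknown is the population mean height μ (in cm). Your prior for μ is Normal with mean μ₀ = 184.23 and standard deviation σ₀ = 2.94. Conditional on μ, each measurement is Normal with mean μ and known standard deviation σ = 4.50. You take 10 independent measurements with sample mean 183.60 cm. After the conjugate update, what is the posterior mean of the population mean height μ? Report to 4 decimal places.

For Normal data with known variance σ², a Normal(μ₀, σ₀²) prior on μ is conjugate. Posterior precision = 1/σ₀² + n/σ²; posterior mean is the precision-weighted average of μ₀ and x̄.
n·x̄ = 10·183.60 = 1836.
σ₀² = 2.94² = 8.6436, σ² = 4.50² = 20.25; σ² + n·σ₀² = 20.25 + 10·8.6436 = 106.686.
Posterior mean = (μ₀/σ₀² + n·x̄/σ²)/(1/σ₀² + n/σ²) = (σ²·μ₀ + σ₀²·n·x̄)/(σ² + n·σ₀²) = (20.25·184.23 + 8.6436·1836)/106.686 = 19600.3071/106.686 = 183.7196.

183.7196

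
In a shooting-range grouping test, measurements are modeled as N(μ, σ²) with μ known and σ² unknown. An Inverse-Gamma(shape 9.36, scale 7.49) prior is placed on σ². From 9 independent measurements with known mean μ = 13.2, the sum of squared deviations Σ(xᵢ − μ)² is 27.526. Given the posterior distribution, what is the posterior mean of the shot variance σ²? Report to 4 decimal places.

1.6526

With known mean μ and an Inverse-Gamma(α, β) prior on σ², the Normal likelihood is conjugate: posterior is Inv-Gamma(α + n/2, β + Σ(xᵢ−μ)²/2).
Posterior: Inv-Gamma(9.36 + 9/2, 7.49 + 27.526/2) = Inv-Gamma(13.86, 21.2530).
E[σ²|data] = β/(α−1) = 21.2530/12.86 = 1.6526.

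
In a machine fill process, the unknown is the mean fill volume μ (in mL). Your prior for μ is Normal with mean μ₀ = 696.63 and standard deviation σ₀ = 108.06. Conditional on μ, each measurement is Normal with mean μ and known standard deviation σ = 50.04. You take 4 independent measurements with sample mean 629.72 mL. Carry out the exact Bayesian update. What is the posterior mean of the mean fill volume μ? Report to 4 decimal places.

For Normal data with known variance σ², a Normal(μ₀, σ₀²) prior on μ is conjugate. Posterior precision = 1/σ₀² + n/σ²; posterior mean is the precision-weighted average of μ₀ and x̄.
n·x̄ = 4·629.72 = 2518.88.
σ₀² = 108.06² = 11676.9636, σ² = 50.04² = 2504.0016; σ² + n·σ₀² = 2504.0016 + 4·11676.9636 = 49211.856.
Posterior mean = (μ₀/σ₀² + n·x̄/σ²)/(1/σ₀² + n/σ²) = (σ²·μ₀ + σ₀²·n·x̄)/(σ² + n·σ₀²) = (2504.0016·696.63 + 11676.9636·2518.88)/49211.856 = 31157232.707376/49211.856 = 633.1245.

633.1245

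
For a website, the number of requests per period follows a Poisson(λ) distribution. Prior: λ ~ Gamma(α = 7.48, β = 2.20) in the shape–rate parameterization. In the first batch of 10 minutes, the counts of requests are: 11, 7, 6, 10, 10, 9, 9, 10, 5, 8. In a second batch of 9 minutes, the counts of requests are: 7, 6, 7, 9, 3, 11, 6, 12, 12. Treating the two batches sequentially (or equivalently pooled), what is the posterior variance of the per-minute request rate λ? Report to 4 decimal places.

0.3682

With a Gamma(shape α, rate β) prior, the Poisson likelihood is conjugate: the posterior is Gamma(α + ΣXᵢ, β + n).
Batch 1: sum of counts S = 85 over n = 10 minutes.
After batch 1: Gamma(α+S, β+n) = Gamma(7.48+85, 2.20+10) = Gamma(92.48, 12.20).
Batch 2: sum of counts S = 73 over n = 9 minutes.
After batch 2: Gamma(α+S, β+n) = Gamma(92.48+73, 12.20+9) = Gamma(165.48, 21.20).
Var = α/β² = 165.48/21.20² = 0.3682.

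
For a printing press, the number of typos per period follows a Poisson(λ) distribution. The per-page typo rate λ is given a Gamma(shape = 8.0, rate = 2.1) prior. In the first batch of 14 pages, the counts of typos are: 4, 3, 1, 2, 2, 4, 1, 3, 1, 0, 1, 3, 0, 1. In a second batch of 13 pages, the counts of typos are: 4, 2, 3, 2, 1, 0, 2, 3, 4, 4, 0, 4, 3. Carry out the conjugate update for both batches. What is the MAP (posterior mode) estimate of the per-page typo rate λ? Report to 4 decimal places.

With a Gamma(shape α, rate β) prior, the Poisson likelihood is conjugate: the posterior is Gamma(α + ΣXᵢ, β + n).
Batch 1: sum of counts S = 26 over n = 14 pages.
After batch 1: Gamma(α+S, β+n) = Gamma(8.0+26, 2.1+14) = Gamma(34.0, 16.1).
Batch 2: sum of counts S = 32 over n = 13 pages.
After batch 2: Gamma(α+S, β+n) = Gamma(34.0+32, 16.1+13) = Gamma(66.0, 29.1).
Mode of Gamma(α,β) for α≥1 is (α−1)/β = 65.0/29.1 = 2.2337.

2.2337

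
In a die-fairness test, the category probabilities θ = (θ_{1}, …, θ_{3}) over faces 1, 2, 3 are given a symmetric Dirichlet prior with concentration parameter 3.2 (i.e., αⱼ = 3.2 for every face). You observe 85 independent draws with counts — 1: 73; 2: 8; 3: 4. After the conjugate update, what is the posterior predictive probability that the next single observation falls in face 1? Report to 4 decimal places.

The Dirichlet prior is conjugate to the Multinomial likelihood: each posterior αⱼ = prior αⱼ + observed count nⱼ.
Posterior concentration: (76.2, 11.2, 7.2), total = 94.6.
P(next = 1 | data) = α_{1}/Σα = 0.8055.

0.8055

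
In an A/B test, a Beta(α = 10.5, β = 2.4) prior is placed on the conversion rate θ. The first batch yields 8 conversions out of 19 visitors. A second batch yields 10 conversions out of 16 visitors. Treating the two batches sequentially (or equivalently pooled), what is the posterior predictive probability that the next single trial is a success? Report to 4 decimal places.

The Beta prior is conjugate to a Binomial/Bernoulli likelihood; the update adds successes to α and failures to β.
After batch 1: Beta(10.5+8, 2.4+11) = Beta(18.5, 13.4).
After batch 2: Beta(18.5+10, 13.4+6) = Beta(28.5, 19.4).
For a single future Bernoulli trial, P(success | data) = α/(α+β) = 0.5950.

0.5950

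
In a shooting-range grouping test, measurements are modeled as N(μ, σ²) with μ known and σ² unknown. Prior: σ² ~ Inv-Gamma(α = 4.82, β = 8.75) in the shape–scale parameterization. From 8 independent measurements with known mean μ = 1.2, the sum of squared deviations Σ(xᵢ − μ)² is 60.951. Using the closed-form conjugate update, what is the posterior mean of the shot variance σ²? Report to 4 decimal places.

With known mean μ and an Inverse-Gamma(α, β) prior on σ², the Normal likelihood is conjugate: posterior is Inv-Gamma(α + n/2, β + Σ(xᵢ−μ)²/2).
Posterior: Inv-Gamma(4.82 + 8/2, 8.75 + 60.951/2) = Inv-Gamma(8.82, 39.2255).
E[σ²|data] = β/(α−1) = 39.2255/7.82 = 5.0160.

5.0160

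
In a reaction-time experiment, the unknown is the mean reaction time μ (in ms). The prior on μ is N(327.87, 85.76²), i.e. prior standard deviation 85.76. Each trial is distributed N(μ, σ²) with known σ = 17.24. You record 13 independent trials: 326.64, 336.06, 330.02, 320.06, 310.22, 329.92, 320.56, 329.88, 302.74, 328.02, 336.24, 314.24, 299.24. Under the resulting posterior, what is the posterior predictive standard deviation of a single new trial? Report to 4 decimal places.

For Normal data with known variance σ², a Normal(μ₀, σ₀²) prior on μ is conjugate. Posterior precision = 1/σ₀² + n/σ²; posterior mean is the precision-weighted average of μ₀ and x̄.
σ₀² = 85.76² = 7354.7776, σ² = 17.24² = 297.2176; σ² + n·σ₀² = 297.2176 + 13·7354.7776 = 95909.3264.
Posterior precision = 1/σ₀² + n/σ² = 1/7354.7776 + 13/297.2176 = (σ² + n·σ₀²)/(σ₀²σ²) = 95909.3264/(7354.7776·297.2176); posterior variance σₙ² = σ₀²σ²/(σ² + n·σ₀²) = 7354.7776·297.2176/95909.3264 = 22.792041.
Predictive variance for one new observation = σₙ² + σ² = 7354.7776·297.2176/95909.3264 + 297.2176 = σ²·(σ₀² + 95909.3264)/95909.3264 = 297.2176·103264.104/95909.3264 = 320.009641; SD = √(297.2176·103264.104/95909.3264) = 17.8888.

17.8888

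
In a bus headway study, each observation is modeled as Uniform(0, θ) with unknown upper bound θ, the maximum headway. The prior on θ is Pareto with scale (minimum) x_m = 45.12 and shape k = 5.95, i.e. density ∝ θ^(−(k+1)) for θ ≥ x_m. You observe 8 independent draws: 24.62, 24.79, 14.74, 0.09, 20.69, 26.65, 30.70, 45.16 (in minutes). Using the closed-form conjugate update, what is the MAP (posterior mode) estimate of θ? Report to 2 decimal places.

A Pareto(scale x_m, shape k) prior on the upper bound θ of Uniform(0, θ) is conjugate: posterior is Pareto(max(x_m, max xᵢ), k + n).
Sample maximum = 45.16; prior scale x_m = 45.12 → posterior scale = max = 45.16.
Posterior shape = 5.95 + 8 = 13.95.
The Pareto density is decreasing on [x_m, ∞), so the mode is x_m = 45.16.

45.16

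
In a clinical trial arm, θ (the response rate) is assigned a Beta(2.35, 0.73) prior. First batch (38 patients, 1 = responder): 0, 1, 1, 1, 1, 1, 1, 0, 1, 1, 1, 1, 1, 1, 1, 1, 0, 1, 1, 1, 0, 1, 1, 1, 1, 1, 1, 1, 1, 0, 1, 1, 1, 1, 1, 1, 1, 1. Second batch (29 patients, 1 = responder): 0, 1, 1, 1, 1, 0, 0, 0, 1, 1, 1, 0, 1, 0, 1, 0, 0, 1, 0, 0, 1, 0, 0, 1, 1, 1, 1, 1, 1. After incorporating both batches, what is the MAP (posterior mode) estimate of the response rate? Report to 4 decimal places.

0.7543

The Beta prior is conjugate to a Binomial/Bernoulli likelihood; the update adds successes to α and failures to β.
After batch 1: Beta(2.35+33, 0.73+5) = Beta(35.35, 5.73).
After batch 2: Beta(35.35+17, 5.73+12) = Beta(52.35, 17.73).
Mode of Beta(a,b) for a,b>1 is (a−1)/(a+b−2) = 51.35/68.08 = 0.7543.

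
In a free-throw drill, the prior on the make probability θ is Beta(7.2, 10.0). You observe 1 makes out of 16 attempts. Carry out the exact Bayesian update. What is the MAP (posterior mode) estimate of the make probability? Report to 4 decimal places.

0.2308

The Beta prior is conjugate to a Binomial/Bernoulli likelihood; the update adds successes to α and failures to β.
Posterior: Beta(α+k, β+n−k) = Beta(7.2+1, 10.0+15) = Beta(8.2, 25.0).
Mode of Beta(a,b) for a,b>1 is (a−1)/(a+b−2) = 7.2/31.2 = 0.2308.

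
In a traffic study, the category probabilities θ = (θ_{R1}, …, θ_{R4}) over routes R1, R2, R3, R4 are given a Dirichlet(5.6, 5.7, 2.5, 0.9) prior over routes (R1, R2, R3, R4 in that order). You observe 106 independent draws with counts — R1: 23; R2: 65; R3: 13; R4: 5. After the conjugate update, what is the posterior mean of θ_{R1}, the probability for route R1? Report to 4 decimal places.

The Dirichlet prior is conjugate to the Multinomial likelihood: each posterior αⱼ = prior αⱼ + observed count nⱼ.
Posterior concentration: (28.6, 70.7, 15.5, 5.9), total = 120.7.
E[θ_{R1}|data] = α_{R1}/Σα = 28.6/120.7 = 0.2370.

0.2370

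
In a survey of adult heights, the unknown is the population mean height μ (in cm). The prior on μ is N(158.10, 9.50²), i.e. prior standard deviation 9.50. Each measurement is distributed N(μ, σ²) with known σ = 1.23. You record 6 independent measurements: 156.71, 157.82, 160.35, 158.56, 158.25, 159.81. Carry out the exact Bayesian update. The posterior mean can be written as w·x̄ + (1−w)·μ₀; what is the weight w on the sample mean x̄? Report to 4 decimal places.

0.9972

For Normal data with known variance σ², a Normal(μ₀, σ₀²) prior on μ is conjugate. Posterior precision = 1/σ₀² + n/σ²; posterior mean is the precision-weighted average of μ₀ and x̄.
σ₀² = 9.50² = 90.25, σ² = 1.23² = 1.5129. Prior precision 1/σ₀² = 1/90.25; data precision n/σ² = 6/1.5129.
w = (n/σ²)/(1/σ₀² + n/σ²) = n·σ₀²/(σ² + n·σ₀²) = 6·90.25/(1.5129 + 6·90.25) = 541.5/543.0129 = 0.9972.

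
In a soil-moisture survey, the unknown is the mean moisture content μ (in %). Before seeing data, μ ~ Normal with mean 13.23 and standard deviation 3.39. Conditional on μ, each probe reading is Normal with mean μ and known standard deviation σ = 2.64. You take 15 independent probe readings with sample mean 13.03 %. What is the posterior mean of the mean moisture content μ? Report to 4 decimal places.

For Normal data with known variance σ², a Normal(μ₀, σ₀²) prior on μ is conjugate. Posterior precision = 1/σ₀² + n/σ²; posterior mean is the precision-weighted average of μ₀ and x̄.
n·x̄ = 15·13.03 = 195.45.
σ₀² = 3.39² = 11.4921, σ² = 2.64² = 6.9696; σ² + n·σ₀² = 6.9696 + 15·11.4921 = 179.3511.
Posterior mean = (μ₀/σ₀² + n·x̄/σ²)/(1/σ₀² + n/σ²) = (σ²·μ₀ + σ₀²·n·x̄)/(σ² + n·σ₀²) = (6.9696·13.23 + 11.4921·195.45)/179.3511 = 2338.338753/179.3511 = 13.0378.

13.0378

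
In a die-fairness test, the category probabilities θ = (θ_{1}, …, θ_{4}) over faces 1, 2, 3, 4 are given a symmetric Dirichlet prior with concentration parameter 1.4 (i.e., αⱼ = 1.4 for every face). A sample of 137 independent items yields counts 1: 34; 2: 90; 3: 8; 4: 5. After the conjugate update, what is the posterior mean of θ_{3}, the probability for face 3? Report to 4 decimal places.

The Dirichlet prior is conjugate to the Multinomial likelihood: each posterior αⱼ = prior αⱼ + observed count nⱼ.
Posterior concentration: (35.4, 91.4, 9.4, 6.4), total = 142.6.
E[θ_{3}|data] = α_{3}/Σα = 9.4/142.6 = 0.0659.

0.0659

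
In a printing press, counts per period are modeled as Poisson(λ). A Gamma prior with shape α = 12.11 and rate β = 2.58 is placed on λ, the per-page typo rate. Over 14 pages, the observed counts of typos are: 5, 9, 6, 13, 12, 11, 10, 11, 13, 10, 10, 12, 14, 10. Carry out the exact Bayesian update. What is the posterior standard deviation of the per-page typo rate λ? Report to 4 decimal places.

With a Gamma(shape α, rate β) prior, the Poisson likelihood is conjugate: the posterior is Gamma(α + ΣXᵢ, β + n).
Sum of counts S = 146 over n = 14 pages.
Posterior: Gamma(α+S, β+n) = Gamma(12.11+146, 2.58+14) = Gamma(158.11, 16.58).
SD = √α/β = √158.11/16.58 = 0.7584.

0.7584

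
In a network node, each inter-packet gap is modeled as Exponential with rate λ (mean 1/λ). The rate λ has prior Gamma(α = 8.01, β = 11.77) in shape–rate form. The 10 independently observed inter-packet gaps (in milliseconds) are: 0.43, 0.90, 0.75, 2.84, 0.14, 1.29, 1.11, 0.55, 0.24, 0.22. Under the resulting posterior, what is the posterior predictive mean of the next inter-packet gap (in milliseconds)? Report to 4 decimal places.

With a Gamma(shape α, rate β) prior on the exponential rate λ, the posterior after n observations with total T = Σxᵢ is Gamma(α+n, β+T).
Sum of observations T = 8.47 milliseconds; n = 10.
Posterior: Gamma(8.01+10, 11.77+8.47) = Gamma(18.01, 20.24).
The predictive distribution for the next observation is Lomax; its mean is β/(α−1) = 20.24/17.01 = 1.1899.

1.1899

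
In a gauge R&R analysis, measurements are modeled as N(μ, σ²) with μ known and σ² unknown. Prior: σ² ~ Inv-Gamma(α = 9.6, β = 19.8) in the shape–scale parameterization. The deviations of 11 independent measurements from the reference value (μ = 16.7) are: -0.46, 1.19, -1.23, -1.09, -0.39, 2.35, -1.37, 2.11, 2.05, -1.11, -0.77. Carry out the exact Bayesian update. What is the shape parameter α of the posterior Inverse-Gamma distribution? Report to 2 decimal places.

With known mean μ and an Inverse-Gamma(α, β) prior on σ², the Normal likelihood is conjugate: posterior is Inv-Gamma(α + n/2, β + Σ(xᵢ−μ)²/2).
Σ(xᵢ−μ)² = (-0.46)² + (1.19)² + (-1.23)² + (-1.09)² + (-0.39)² + (2.35)² + (-1.37)² + (2.11)² + (2.05)² + (-1.11)² + (-0.77)² = 22.3598.
Posterior: Inv-Gamma(9.6 + 11/2, 19.8 + 22.3598/2) = Inv-Gamma(15.10, 30.97990).
Posterior α = 15.10.

15.10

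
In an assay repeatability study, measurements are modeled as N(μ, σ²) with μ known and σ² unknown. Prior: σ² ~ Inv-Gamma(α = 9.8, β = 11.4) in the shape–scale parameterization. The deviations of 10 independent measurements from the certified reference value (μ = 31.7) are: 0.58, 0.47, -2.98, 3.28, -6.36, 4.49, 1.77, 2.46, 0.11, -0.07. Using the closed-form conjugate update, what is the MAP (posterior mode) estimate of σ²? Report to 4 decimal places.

3.5699

With known mean μ and an Inverse-Gamma(α, β) prior on σ², the Normal likelihood is conjugate: posterior is Inv-Gamma(α + n/2, β + Σ(xᵢ−μ)²/2).
Σ(xᵢ−μ)² = (0.58)² + (0.47)² + (-2.98)² + (3.28)² + (-6.36)² + (4.49)² + (1.77)² + (2.46)² + (0.11)² + (-0.07)² = 90.0073.
Posterior: Inv-Gamma(9.8 + 10/2, 11.4 + 90.0073/2) = Inv-Gamma(14.80, 56.40365).
Mode = β/(α+1) = 56.40365/15.80 = 3.5699.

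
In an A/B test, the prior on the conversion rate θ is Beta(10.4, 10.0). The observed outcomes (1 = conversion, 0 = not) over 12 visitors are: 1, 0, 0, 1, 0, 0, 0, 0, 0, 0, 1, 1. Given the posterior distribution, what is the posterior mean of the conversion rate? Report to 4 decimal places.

The Beta prior is conjugate to a Binomial/Bernoulli likelihood; the update adds successes to α and failures to β.
Posterior: Beta(α+k, β+n−k) = Beta(10.4+4, 10.0+8) = Beta(14.4, 18.0).
Posterior mean = α/(α+β) = 14.4/32.4 = 0.4444.

0.4444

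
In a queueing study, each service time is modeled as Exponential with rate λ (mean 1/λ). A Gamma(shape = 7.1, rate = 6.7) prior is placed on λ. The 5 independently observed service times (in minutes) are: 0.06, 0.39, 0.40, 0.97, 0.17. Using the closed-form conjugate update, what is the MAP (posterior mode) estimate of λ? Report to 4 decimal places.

1.2773

With a Gamma(shape α, rate β) prior on the exponential rate λ, the posterior after n observations with total T = Σxᵢ is Gamma(α+n, β+T).
Sum of observations T = 1.99 minutes; n = 5.
Posterior: Gamma(7.1+5, 6.7+1.99) = Gamma(12.1, 8.69).
Mode = (α−1)/β = 1.2773.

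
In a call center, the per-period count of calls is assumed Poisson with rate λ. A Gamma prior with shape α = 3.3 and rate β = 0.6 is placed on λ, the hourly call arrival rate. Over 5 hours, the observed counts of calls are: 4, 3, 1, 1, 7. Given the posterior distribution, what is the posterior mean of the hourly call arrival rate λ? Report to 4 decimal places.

3.4464

With a Gamma(shape α, rate β) prior, the Poisson likelihood is conjugate: the posterior is Gamma(α + ΣXᵢ, β + n).
Sum of counts S = 16 over n = 5 hours.
Posterior: Gamma(α+S, β+n) = Gamma(3.3+16, 0.6+5) = Gamma(19.3, 5.6).
Posterior mean = α/β = 19.3/5.6 = 3.4464.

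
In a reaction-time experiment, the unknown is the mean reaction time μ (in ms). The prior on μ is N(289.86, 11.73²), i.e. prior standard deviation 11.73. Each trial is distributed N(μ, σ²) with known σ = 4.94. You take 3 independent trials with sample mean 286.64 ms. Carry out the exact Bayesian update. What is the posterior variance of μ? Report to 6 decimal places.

7.680462

For Normal data with known variance σ², a Normal(μ₀, σ₀²) prior on μ is conjugate. Posterior precision = 1/σ₀² + n/σ²; posterior mean is the precision-weighted average of μ₀ and x̄.
σ₀² = 11.73² = 137.5929, σ² = 4.94² = 24.4036; σ² + n·σ₀² = 24.4036 + 3·137.5929 = 437.1823.
Posterior precision = 1/σ₀² + n/σ² = 1/137.5929 + 3/24.4036 = (σ² + n·σ₀²)/(σ₀²σ²) = 437.1823/(137.5929·24.4036); posterior variance σₙ² = σ₀²σ²/(σ² + n·σ₀²) = 137.5929·24.4036/437.1823 = 7.680462.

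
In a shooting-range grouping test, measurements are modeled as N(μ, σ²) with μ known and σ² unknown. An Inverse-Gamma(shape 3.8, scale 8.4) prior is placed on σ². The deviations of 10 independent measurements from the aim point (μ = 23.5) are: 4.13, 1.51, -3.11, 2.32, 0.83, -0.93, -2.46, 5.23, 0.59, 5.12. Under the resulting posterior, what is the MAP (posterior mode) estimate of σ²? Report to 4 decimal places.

With known mean μ and an Inverse-Gamma(α, β) prior on σ², the Normal likelihood is conjugate: posterior is Inv-Gamma(α + n/2, β + Σ(xᵢ−μ)²/2).
Σ(xᵢ−μ)² = (4.13)² + (1.51)² + (-3.11)² + (2.32)² + (0.83)² + (-0.93)² + (-2.46)² + (5.23)² + (0.59)² + (5.12)² = 95.9123.
Posterior: Inv-Gamma(3.8 + 10/2, 8.4 + 95.9123/2) = Inv-Gamma(8.80, 56.35615).
Mode = β/(α+1) = 56.35615/9.80 = 5.7506.

5.7506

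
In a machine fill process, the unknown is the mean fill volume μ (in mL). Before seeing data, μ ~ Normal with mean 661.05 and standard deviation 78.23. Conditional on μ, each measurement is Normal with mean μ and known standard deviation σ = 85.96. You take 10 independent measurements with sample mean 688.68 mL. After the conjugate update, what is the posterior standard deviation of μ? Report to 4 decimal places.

For Normal data with known variance σ², a Normal(μ₀, σ₀²) prior on μ is conjugate. Posterior precision = 1/σ₀² + n/σ²; posterior mean is the precision-weighted average of μ₀ and x̄.
σ₀² = 78.23² = 6119.9329, σ² = 85.96² = 7389.1216; σ² + n·σ₀² = 7389.1216 + 10·6119.9329 = 68588.4506.
Posterior precision = 1/σ₀² + n/σ² = 1/6119.9329 + 10/7389.1216 = (σ² + n·σ₀²)/(σ₀²σ²) = 68588.4506/(6119.9329·7389.1216); posterior variance σₙ² = σ₀²σ²/(σ² + n·σ₀²) = 6119.9329·7389.1216/68588.4506 = 659.308207.
Posterior SD = √σₙ² = √(6119.9329·7389.1216/68588.4506) = 25.6770.

25.6770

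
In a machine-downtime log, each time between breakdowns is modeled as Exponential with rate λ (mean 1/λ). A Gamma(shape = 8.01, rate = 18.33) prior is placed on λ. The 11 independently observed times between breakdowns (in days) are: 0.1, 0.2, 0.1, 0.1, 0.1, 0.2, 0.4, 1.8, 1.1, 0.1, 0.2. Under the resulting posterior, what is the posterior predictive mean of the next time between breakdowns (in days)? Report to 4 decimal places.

1.2621

With a Gamma(shape α, rate β) prior on the exponential rate λ, the posterior after n observations with total T = Σxᵢ is Gamma(α+n, β+T).
Sum of observations T = 4.4 days; n = 11.
Posterior: Gamma(8.01+11, 18.33+4.4) = Gamma(19.01, 22.73).
The predictive distribution for the next observation is Lomax; its mean is β/(α−1) = 22.73/18.01 = 1.2621.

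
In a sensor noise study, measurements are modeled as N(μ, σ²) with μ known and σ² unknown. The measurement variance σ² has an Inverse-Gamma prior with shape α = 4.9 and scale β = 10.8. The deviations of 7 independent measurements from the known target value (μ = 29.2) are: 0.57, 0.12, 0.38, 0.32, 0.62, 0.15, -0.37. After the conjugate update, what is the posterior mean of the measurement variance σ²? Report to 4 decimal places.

With known mean μ and an Inverse-Gamma(α, β) prior on σ², the Normal likelihood is conjugate: posterior is Inv-Gamma(α + n/2, β + Σ(xᵢ−μ)²/2).
Σ(xᵢ−μ)² = (0.57)² + (0.12)² + (0.38)² + (0.32)² + (0.62)² + (0.15)² + (-0.37)² = 1.1299.
Posterior: Inv-Gamma(4.9 + 7/2, 10.8 + 1.1299/2) = Inv-Gamma(8.40, 11.36495).
E[σ²|data] = β/(α−1) = 11.36495/7.40 = 1.5358.

1.5358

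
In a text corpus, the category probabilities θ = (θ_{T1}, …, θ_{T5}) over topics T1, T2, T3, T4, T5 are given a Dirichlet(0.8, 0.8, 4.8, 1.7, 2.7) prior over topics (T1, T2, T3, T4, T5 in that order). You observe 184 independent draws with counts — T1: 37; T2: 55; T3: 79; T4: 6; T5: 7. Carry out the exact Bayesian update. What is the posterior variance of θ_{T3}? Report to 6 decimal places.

The Dirichlet prior is conjugate to the Multinomial likelihood: each posterior αⱼ = prior αⱼ + observed count nⱼ.
Posterior concentration: (37.8, 55.8, 83.8, 7.7, 9.7), total = 194.8.
Var[θ_j] = α_j(Σα−α_j)/((Σα)²(Σα+1)) = 83.8·111.0/(194.8²·195.8) = 0.001252.

0.001252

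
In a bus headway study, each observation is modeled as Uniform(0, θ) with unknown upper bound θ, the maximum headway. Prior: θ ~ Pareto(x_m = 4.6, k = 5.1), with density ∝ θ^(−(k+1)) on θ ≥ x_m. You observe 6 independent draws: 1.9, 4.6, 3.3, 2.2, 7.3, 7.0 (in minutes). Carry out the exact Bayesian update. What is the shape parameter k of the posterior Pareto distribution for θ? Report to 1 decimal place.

11.1

A Pareto(scale x_m, shape k) prior on the upper bound θ of Uniform(0, θ) is conjugate: posterior is Pareto(max(x_m, max xᵢ), k + n).
Sample maximum = 7.3; prior scale x_m = 4.6 → posterior scale = max = 7.3.
Posterior shape = 5.1 + 6 = 11.1.
Posterior shape k = 11.1.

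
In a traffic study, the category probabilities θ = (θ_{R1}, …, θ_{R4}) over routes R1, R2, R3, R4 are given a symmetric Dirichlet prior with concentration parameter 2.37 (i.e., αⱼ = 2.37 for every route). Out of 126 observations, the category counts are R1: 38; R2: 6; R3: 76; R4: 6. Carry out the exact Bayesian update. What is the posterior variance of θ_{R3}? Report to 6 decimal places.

The Dirichlet prior is conjugate to the Multinomial likelihood: each posterior αⱼ = prior αⱼ + observed count nⱼ.
Posterior concentration: (40.37, 8.37, 78.37, 8.37), total = 135.48.
Var[θ_j] = α_j(Σα−α_j)/((Σα)²(Σα+1)) = 78.37·57.11/(135.48²·136.48) = 0.001787.

0.001787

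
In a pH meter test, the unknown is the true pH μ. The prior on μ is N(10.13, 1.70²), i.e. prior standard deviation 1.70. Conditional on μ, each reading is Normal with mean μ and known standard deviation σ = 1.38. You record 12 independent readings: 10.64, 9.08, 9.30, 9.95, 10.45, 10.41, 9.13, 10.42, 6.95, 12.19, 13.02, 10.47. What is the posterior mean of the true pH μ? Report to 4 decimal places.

10.1655

For Normal data with known variance σ², a Normal(μ₀, σ₀²) prior on μ is conjugate. Posterior precision = 1/σ₀² + n/σ²; posterior mean is the precision-weighted average of μ₀ and x̄.
Σxᵢ = 10.64 + 9.08 + 9.30 + 9.95 + 10.45 + 10.41 + 9.13 + 10.42 + 6.95 + 12.19 + 13.02 + 10.47 = 122.01, so n·x̄ = 122.01.
σ₀² = 1.70² = 2.89, σ² = 1.38² = 1.9044; σ² + n·σ₀² = 1.9044 + 12·2.89 = 36.5844.
Posterior mean = (μ₀/σ₀² + n·x̄/σ²)/(1/σ₀² + n/σ²) = (σ²·μ₀ + σ₀²·n·x̄)/(σ² + n·σ₀²) = (1.9044·10.13 + 2.89·122.01)/36.5844 = 371.900472/36.5844 = 10.1655.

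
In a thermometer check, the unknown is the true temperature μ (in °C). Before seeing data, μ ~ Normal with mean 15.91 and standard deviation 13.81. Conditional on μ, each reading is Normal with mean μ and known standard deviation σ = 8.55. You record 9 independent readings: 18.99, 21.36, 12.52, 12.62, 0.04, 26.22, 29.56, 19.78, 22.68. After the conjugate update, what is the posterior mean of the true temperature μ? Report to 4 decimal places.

For Normal data with known variance σ², a Normal(μ₀, σ₀²) prior on μ is conjugate. Posterior precision = 1/σ₀² + n/σ²; posterior mean is the precision-weighted average of μ₀ and x̄.
Σxᵢ = 18.99 + 21.36 + 12.52 + 12.62 + 0.04 + 26.22 + 29.56 + 19.78 + 22.68 = 163.77, so n·x̄ = 163.77.
σ₀² = 13.81² = 190.7161, σ² = 8.55² = 73.1025; σ² + n·σ₀² = 73.1025 + 9·190.7161 = 1789.5474.
Posterior mean = (μ₀/σ₀² + n·x̄/σ²)/(1/σ₀² + n/σ²) = (σ²·μ₀ + σ₀²·n·x̄)/(σ² + n·σ₀²) = (73.1025·15.91 + 190.7161·163.77)/1789.5474 = 32396.636472/1789.5474 = 18.1033.

18.1033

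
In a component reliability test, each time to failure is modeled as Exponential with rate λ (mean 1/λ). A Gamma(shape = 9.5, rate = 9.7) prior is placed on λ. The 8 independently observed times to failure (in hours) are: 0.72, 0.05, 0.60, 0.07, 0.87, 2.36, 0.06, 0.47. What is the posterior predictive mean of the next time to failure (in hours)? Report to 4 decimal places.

0.9030

With a Gamma(shape α, rate β) prior on the exponential rate λ, the posterior after n observations with total T = Σxᵢ is Gamma(α+n, β+T).
Sum of observations T = 5.20 hours; n = 8.
Posterior: Gamma(9.5+8, 9.7+5.20) = Gamma(17.5, 14.90).
The predictive distribution for the next observation is Lomax; its mean is β/(α−1) = 14.90/16.5 = 0.9030.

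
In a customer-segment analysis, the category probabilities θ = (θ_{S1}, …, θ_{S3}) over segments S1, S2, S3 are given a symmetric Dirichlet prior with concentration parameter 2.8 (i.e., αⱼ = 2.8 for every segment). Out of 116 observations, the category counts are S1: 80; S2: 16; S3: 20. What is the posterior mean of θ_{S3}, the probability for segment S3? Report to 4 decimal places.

The Dirichlet prior is conjugate to the Multinomial likelihood: each posterior αⱼ = prior αⱼ + observed count nⱼ.
Posterior concentration: (82.8, 18.8, 22.8), total = 124.4.
E[θ_{S3}|data] = α_{S3}/Σα = 22.8/124.4 = 0.1833.

0.1833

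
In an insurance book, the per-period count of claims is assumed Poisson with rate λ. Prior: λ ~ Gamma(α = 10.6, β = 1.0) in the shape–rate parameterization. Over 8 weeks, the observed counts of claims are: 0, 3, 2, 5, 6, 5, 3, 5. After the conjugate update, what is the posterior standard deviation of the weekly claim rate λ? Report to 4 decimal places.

0.6992

With a Gamma(shape α, rate β) prior, the Poisson likelihood is conjugate: the posterior is Gamma(α + ΣXᵢ, β + n).
Sum of counts S = 29 over n = 8 weeks.
Posterior: Gamma(α+S, β+n) = Gamma(10.6+29, 1.0+8) = Gamma(39.6, 9.0).
SD = √α/β = √39.6/9.0 = 0.6992.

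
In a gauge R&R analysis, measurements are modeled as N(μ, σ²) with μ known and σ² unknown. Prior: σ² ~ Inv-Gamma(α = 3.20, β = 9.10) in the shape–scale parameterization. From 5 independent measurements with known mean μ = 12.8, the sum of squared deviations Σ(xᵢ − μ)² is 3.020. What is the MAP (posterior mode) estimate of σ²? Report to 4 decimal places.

With known mean μ and an Inverse-Gamma(α, β) prior on σ², the Normal likelihood is conjugate: posterior is Inv-Gamma(α + n/2, β + Σ(xᵢ−μ)²/2).
Posterior: Inv-Gamma(3.20 + 5/2, 9.10 + 3.020/2) = Inv-Gamma(5.70, 10.6100).
Mode = β/(α+1) = 10.6100/6.70 = 1.5836.

1.5836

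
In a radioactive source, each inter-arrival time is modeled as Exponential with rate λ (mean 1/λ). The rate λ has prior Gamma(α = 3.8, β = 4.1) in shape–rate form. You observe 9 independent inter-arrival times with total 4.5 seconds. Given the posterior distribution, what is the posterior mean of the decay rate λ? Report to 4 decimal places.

1.4884

With a Gamma(shape α, rate β) prior on the exponential rate λ, the posterior after n observations with total T = Σxᵢ is Gamma(α+n, β+T).
Posterior: Gamma(3.8+9, 4.1+4.5) = Gamma(12.8, 8.6).
Posterior mean of λ = α/β = 12.8/8.6 = 1.4884.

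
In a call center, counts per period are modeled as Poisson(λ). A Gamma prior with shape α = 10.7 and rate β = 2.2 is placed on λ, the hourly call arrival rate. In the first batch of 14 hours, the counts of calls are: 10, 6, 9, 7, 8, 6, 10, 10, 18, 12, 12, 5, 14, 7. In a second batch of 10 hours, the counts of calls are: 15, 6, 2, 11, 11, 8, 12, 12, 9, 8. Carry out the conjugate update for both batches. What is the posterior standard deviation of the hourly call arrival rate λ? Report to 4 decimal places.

With a Gamma(shape α, rate β) prior, the Poisson likelihood is conjugate: the posterior is Gamma(α + ΣXᵢ, β + n).
Batch 1: sum of counts S = 134 over n = 14 hours.
After batch 1: Gamma(α+S, β+n) = Gamma(10.7+134, 2.2+14) = Gamma(144.7, 16.2).
Batch 2: sum of counts S = 94 over n = 10 hours.
After batch 2: Gamma(α+S, β+n) = Gamma(144.7+94, 16.2+10) = Gamma(238.7, 26.2).
SD = √α/β = √238.7/26.2 = 0.5897.

0.5897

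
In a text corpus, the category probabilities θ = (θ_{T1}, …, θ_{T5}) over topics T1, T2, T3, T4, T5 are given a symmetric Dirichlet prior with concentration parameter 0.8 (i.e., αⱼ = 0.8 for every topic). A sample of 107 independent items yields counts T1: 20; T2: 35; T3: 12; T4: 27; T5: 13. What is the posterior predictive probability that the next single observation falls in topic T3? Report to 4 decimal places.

0.1153

The Dirichlet prior is conjugate to the Multinomial likelihood: each posterior αⱼ = prior αⱼ + observed count nⱼ.
Posterior concentration: (20.8, 35.8, 12.8, 27.8, 13.8), total = 111.0.
P(next = T3 | data) = α_{T3}/Σα = 0.1153.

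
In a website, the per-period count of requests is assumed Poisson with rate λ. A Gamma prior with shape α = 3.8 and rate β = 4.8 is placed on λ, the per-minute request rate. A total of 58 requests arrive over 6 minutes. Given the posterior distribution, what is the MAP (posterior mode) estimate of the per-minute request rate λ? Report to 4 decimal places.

5.6296

With a Gamma(shape α, rate β) prior, the Poisson likelihood is conjugate: the posterior is Gamma(α + ΣXᵢ, β + n).
Posterior: Gamma(α+S, β+n) = Gamma(3.8+58, 4.8+6) = Gamma(61.8, 10.8).
Mode of Gamma(α,β) for α≥1 is (α−1)/β = 60.8/10.8 = 5.6296.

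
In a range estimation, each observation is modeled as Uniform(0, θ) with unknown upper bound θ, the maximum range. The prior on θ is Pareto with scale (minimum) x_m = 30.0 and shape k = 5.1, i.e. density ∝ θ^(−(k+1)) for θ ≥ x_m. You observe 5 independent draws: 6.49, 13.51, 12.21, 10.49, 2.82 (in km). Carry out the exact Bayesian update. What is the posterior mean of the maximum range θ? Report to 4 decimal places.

A Pareto(scale x_m, shape k) prior on the upper bound θ of Uniform(0, θ) is conjugate: posterior is Pareto(max(x_m, max xᵢ), k + n).
Sample maximum = 13.51; prior scale x_m = 30.0 → posterior scale = max = 30.00.
Posterior shape = 5.1 + 5 = 10.1.
E[θ|data] = k·x_m/(k−1) = 10.1·30.00/9.1 = 33.2967.

33.2967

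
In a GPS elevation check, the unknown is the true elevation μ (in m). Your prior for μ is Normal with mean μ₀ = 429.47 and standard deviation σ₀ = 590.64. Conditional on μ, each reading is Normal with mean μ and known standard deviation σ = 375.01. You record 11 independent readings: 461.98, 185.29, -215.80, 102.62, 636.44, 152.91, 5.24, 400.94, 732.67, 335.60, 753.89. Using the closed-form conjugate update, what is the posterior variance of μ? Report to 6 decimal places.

For Normal data with known variance σ², a Normal(μ₀, σ₀²) prior on μ is conjugate. Posterior precision = 1/σ₀² + n/σ²; posterior mean is the precision-weighted average of μ₀ and x̄.
σ₀² = 590.64² = 348855.6096, σ² = 375.01² = 140632.5001; σ² + n·σ₀² = 140632.5001 + 11·348855.6096 = 3978044.2057.
Posterior precision = 1/σ₀² + n/σ² = 1/348855.6096 + 11/140632.5001 = (σ² + n·σ₀²)/(σ₀²σ²) = 3978044.2057/(348855.6096·140632.5001); posterior variance σₙ² = σ₀²σ²/(σ² + n·σ₀²) = 348855.6096·140632.5001/3978044.2057 = 12332.803261.

12332.803261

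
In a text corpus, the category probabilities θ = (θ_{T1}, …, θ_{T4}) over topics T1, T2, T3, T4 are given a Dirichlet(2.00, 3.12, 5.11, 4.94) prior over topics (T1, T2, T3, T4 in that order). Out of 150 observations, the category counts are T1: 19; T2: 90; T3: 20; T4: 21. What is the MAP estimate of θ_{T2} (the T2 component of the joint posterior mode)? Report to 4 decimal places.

0.5716

The Dirichlet prior is conjugate to the Multinomial likelihood: each posterior αⱼ = prior αⱼ + observed count nⱼ.
Posterior concentration: (21.00, 93.12, 25.11, 25.94), total = 165.17.
Joint mode component: (α_{T2}−1)/(Σα−K) = 92.12/161.17 = 0.5716.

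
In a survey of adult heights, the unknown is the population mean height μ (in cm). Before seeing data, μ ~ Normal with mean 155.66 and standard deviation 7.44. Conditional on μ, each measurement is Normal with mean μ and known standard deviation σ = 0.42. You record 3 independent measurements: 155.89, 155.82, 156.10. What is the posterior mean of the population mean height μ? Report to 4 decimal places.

155.9364

For Normal data with known variance σ², a Normal(μ₀, σ₀²) prior on μ is conjugate. Posterior precision = 1/σ₀² + n/σ²; posterior mean is the precision-weighted average of μ₀ and x̄.
Σxᵢ = 155.89 + 155.82 + 156.10 = 467.81, so n·x̄ = 467.81.
σ₀² = 7.44² = 55.3536, σ² = 0.42² = 0.1764; σ² + n·σ₀² = 0.1764 + 3·55.3536 = 166.2372.
Posterior mean = (μ₀/σ₀² + n·x̄/σ²)/(1/σ₀² + n/σ²) = (σ²·μ₀ + σ₀²·n·x̄)/(σ² + n·σ₀²) = (0.1764·155.66 + 55.3536·467.81)/166.2372 = 25922.42604/166.2372 = 155.9364.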